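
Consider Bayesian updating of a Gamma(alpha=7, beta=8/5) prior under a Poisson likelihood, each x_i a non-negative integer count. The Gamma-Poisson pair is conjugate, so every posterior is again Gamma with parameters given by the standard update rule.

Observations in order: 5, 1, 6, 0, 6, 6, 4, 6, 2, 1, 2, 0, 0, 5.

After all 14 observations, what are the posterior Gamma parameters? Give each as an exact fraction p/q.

alpha=51, beta=78/5

obs 1: x=5 → posterior Gamma(12, 13/5)
obs 2: x=1 → posterior Gamma(13, 18/5)
obs 3: x=6 → posterior Gamma(19, 23/5)
obs 4: x=0 → posterior Gamma(19, 28/5)
obs 5: x=6 → posterior Gamma(25, 33/5)
obs 6: x=6 → posterior Gamma(31, 38/5)
obs 7: x=4 → posterior Gamma(35, 43/5)
obs 8: x=6 → posterior Gamma(41, 48/5)
obs 9: x=2 → posterior Gamma(43, 53/5)
obs 10: x=1 → posterior Gamma(44, 58/5)
obs 11: x=2 → posterior Gamma(46, 63/5)
obs 12: x=0 → posterior Gamma(46, 68/5)
obs 13: x=0 → posterior Gamma(46, 73/5)
obs 14: x=5 → posterior Gamma(51, 78/5)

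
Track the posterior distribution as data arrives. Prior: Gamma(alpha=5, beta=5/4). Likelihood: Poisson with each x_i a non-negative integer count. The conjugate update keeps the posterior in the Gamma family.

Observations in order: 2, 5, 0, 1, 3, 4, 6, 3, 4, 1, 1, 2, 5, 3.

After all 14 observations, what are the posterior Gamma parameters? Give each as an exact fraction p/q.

alpha=45, beta=61/4

obs 1: x=2 → posterior Gamma(7, 9/4)
obs 2: x=5 → posterior Gamma(12, 13/4)
obs 3: x=0 → posterior Gamma(12, 17/4)
obs 4: x=1 → posterior Gamma(13, 21/4)
obs 5: x=3 → posterior Gamma(16, 25/4)
obs 6: x=4 → posterior Gamma(20, 29/4)
obs 7: x=6 → posterior Gamma(26, 33/4)
obs 8: x=3 → posterior Gamma(29, 37/4)
obs 9: x=4 → posterior Gamma(33, 41/4)
obs 10: x=1 → posterior Gamma(34, 45/4)
obs 11: x=1 → posterior Gamma(35, 49/4)
obs 12: x=2 → posterior Gamma(37, 53/4)
obs 13: x=5 → posterior Gamma(42, 57/4)
obs 14: x=3 → posterior Gamma(45, 61/4)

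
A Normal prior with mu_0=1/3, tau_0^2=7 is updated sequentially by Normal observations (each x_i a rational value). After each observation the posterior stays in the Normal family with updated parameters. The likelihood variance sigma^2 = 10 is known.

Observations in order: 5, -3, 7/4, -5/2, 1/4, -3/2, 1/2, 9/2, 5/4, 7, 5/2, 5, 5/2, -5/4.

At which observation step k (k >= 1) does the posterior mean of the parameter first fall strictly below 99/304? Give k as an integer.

k = 4

obs 1: x=5 → posterior Normal(115/51, 70/17)
obs 2: x=-3 → posterior Normal(13/18, 35/12)
obs 3: x=7/4 → posterior Normal(355/372, 70/31)
obs 4: x=-5/2 → posterior Normal(145/456, 35/19)
obs 5: x=1/4 → posterior Normal(83/270, 14/9)
obs 6: x=-3/2 → posterior Normal(5/78, 35/26)
obs 7: x=1/2 → posterior Normal(41/354, 70/59)
obs 8: x=9/2 → posterior Normal(115/198, 35/33)
obs 9: x=5/4 → posterior Normal(565/876, 70/73)
obs 10: x=7 → posterior Normal(1153/960, 7/8)
obs 11: x=5/2 → posterior Normal(47/36, 70/87)
obs 12: x=5 → posterior Normal(1783/1128, 35/47)
obs 13: x=5/2 → posterior Normal(1993/1212, 70/101)
obs 14: x=-5/4 → posterior Normal(118/81, 35/54)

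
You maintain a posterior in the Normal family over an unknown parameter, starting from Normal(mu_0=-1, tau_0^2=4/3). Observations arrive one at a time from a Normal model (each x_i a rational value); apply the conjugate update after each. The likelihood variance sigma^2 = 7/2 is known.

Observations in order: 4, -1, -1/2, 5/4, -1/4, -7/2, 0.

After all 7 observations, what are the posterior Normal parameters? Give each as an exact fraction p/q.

obs 1: x=4 → posterior Normal(11/29, 28/29)
obs 2: x=-1 → posterior Normal(3/37, 28/37)
obs 3: x=-1/2 → posterior Normal(-1/45, 28/45)
obs 4: x=5/4 → posterior Normal(9/53, 28/53)
obs 5: x=-1/4 → posterior Normal(7/61, 28/61)
obs 6: x=-7/2 → posterior Normal(-7/23, 28/69)
obs 7: x=0 → posterior Normal(-3/11, 4/11)

mu_0=-3/11, tau_0^2=4/11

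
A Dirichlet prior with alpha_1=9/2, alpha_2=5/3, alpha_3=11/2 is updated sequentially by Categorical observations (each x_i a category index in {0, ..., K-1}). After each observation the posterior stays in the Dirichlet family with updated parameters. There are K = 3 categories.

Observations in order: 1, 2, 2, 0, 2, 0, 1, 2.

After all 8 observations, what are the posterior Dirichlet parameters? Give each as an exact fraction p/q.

alpha_1=13/2, alpha_2=11/3, alpha_3=19/2

obs 1: x=1 → posterior Dirichlet(9/2, 8/3, 11/2)
obs 2: x=2 → posterior Dirichlet(9/2, 8/3, 13/2)
obs 3: x=2 → posterior Dirichlet(9/2, 8/3, 15/2)
obs 4: x=0 → posterior Dirichlet(11/2, 8/3, 15/2)
obs 5: x=2 → posterior Dirichlet(11/2, 8/3, 17/2)
obs 6: x=0 → posterior Dirichlet(13/2, 8/3, 17/2)
obs 7: x=1 → posterior Dirichlet(13/2, 11/3, 17/2)
obs 8: x=2 → posterior Dirichlet(13/2, 11/3, 19/2)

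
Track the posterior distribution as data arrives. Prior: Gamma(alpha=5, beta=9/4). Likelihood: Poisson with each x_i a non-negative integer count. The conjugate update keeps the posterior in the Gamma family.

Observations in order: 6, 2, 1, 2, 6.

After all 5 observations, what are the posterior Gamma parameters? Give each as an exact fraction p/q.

alpha=22, beta=29/4

obs 1: x=6 → posterior Gamma(11, 13/4)
obs 2: x=2 → posterior Gamma(13, 17/4)
obs 3: x=1 → posterior Gamma(14, 21/4)
obs 4: x=2 → posterior Gamma(16, 25/4)
obs 5: x=6 → posterior Gamma(22, 29/4)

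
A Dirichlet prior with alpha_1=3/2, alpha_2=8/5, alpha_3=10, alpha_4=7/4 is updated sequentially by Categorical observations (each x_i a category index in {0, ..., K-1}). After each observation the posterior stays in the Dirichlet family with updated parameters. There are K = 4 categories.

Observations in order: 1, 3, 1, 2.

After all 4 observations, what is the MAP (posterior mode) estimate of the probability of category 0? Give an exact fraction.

obs 1: x=1 → posterior Dirichlet(3/2, 13/5, 10, 7/4)
obs 2: x=3 → posterior Dirichlet(3/2, 13/5, 10, 11/4)
obs 3: x=1 → posterior Dirichlet(3/2, 18/5, 10, 11/4)
obs 4: x=2 → posterior Dirichlet(3/2, 18/5, 11, 11/4)

10/297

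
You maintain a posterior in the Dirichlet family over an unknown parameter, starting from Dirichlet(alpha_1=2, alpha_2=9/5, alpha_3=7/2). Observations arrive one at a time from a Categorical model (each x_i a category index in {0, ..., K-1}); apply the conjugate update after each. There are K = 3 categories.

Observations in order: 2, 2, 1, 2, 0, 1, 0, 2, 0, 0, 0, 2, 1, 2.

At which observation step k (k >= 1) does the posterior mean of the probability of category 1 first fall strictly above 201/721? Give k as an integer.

obs 1: x=2 → posterior Dirichlet(2, 9/5, 9/2)
obs 2: x=2 → posterior Dirichlet(2, 9/5, 11/2)
obs 3: x=1 → posterior Dirichlet(2, 14/5, 11/2)
obs 4: x=2 → posterior Dirichlet(2, 14/5, 13/2)
obs 5: x=0 → posterior Dirichlet(3, 14/5, 13/2)
obs 6: x=1 → posterior Dirichlet(3, 19/5, 13/2)
obs 7: x=0 → posterior Dirichlet(4, 19/5, 13/2)
obs 8: x=2 → posterior Dirichlet(4, 19/5, 15/2)
obs 9: x=0 → posterior Dirichlet(5, 19/5, 15/2)
obs 10: x=0 → posterior Dirichlet(6, 19/5, 15/2)
obs 11: x=0 → posterior Dirichlet(7, 19/5, 15/2)
obs 12: x=2 → posterior Dirichlet(7, 19/5, 17/2)
obs 13: x=1 → posterior Dirichlet(7, 24/5, 17/2)
obs 14: x=2 → posterior Dirichlet(7, 24/5, 19/2)

k = 6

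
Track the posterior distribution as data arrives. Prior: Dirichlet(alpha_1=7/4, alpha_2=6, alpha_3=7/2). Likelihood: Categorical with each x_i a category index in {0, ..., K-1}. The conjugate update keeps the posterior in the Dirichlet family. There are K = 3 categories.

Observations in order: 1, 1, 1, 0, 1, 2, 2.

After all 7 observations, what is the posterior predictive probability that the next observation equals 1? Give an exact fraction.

40/73

obs 1: x=1 → posterior Dirichlet(7/4, 7, 7/2)
obs 2: x=1 → posterior Dirichlet(7/4, 8, 7/2)
obs 3: x=1 → posterior Dirichlet(7/4, 9, 7/2)
obs 4: x=0 → posterior Dirichlet(11/4, 9, 7/2)
obs 5: x=1 → posterior Dirichlet(11/4, 10, 7/2)
obs 6: x=2 → posterior Dirichlet(11/4, 10, 9/2)
obs 7: x=2 → posterior Dirichlet(11/4, 10, 11/2)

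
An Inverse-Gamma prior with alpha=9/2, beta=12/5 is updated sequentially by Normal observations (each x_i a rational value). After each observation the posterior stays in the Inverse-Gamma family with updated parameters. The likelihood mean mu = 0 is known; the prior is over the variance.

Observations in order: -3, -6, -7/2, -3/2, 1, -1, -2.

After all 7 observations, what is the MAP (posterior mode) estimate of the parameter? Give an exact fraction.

obs 1: x=-3 → posterior Inverse-Gamma(5, 69/10)
obs 2: x=-6 → posterior Inverse-Gamma(11/2, 249/10)
obs 3: x=-7/2 → posterior Inverse-Gamma(6, 1241/40)
obs 4: x=-3/2 → posterior Inverse-Gamma(13/2, 643/20)
obs 5: x=1 → posterior Inverse-Gamma(7, 653/20)
obs 6: x=-1 → posterior Inverse-Gamma(15/2, 663/20)
obs 7: x=-2 → posterior Inverse-Gamma(8, 703/20)

703/180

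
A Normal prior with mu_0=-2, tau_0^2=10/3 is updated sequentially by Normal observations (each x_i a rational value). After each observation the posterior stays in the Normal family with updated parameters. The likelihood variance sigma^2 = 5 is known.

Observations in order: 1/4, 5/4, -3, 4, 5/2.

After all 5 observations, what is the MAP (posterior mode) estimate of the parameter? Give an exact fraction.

4/13

obs 1: x=1/4 → posterior Normal(-11/10, 2)
obs 2: x=5/4 → posterior Normal(-3/7, 10/7)
obs 3: x=-3 → posterior Normal(-1, 10/9)
obs 4: x=4 → posterior Normal(-1/11, 10/11)
obs 5: x=5/2 → posterior Normal(4/13, 10/13)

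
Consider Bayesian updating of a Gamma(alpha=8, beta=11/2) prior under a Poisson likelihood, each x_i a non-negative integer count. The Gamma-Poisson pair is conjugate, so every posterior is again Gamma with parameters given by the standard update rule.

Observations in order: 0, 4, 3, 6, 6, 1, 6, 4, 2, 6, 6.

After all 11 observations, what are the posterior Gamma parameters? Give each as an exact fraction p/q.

alpha=52, beta=33/2

obs 1: x=0 → posterior Gamma(8, 13/2)
obs 2: x=4 → posterior Gamma(12, 15/2)
obs 3: x=3 → posterior Gamma(15, 17/2)
obs 4: x=6 → posterior Gamma(21, 19/2)
obs 5: x=6 → posterior Gamma(27, 21/2)
obs 6: x=1 → posterior Gamma(28, 23/2)
obs 7: x=6 → posterior Gamma(34, 25/2)
obs 8: x=4 → posterior Gamma(38, 27/2)
obs 9: x=2 → posterior Gamma(40, 29/2)
obs 10: x=6 → posterior Gamma(46, 31/2)
obs 11: x=6 → posterior Gamma(52, 33/2)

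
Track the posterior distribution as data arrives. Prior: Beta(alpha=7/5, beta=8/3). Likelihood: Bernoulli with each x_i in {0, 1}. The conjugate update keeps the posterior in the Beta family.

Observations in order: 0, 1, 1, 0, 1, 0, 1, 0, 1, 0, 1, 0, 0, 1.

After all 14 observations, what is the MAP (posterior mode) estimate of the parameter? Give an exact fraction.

obs 1: x=0 → posterior Beta(7/5, 11/3)
obs 2: x=1 → posterior Beta(12/5, 11/3)
obs 3: x=1 → posterior Beta(17/5, 11/3)
obs 4: x=0 → posterior Beta(17/5, 14/3)
obs 5: x=1 → posterior Beta(22/5, 14/3)
obs 6: x=0 → posterior Beta(22/5, 17/3)
obs 7: x=1 → posterior Beta(27/5, 17/3)
obs 8: x=0 → posterior Beta(27/5, 20/3)
obs 9: x=1 → posterior Beta(32/5, 20/3)
obs 10: x=0 → posterior Beta(32/5, 23/3)
obs 11: x=1 → posterior Beta(37/5, 23/3)
obs 12: x=0 → posterior Beta(37/5, 26/3)
obs 13: x=0 → posterior Beta(37/5, 29/3)
obs 14: x=1 → posterior Beta(42/5, 29/3)

111/241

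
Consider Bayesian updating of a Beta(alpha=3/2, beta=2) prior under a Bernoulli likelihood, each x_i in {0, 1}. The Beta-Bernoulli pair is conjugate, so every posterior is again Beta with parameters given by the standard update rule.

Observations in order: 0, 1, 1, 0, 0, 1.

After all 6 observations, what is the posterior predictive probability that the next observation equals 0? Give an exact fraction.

obs 1: x=0 → posterior Beta(3/2, 3)
obs 2: x=1 → posterior Beta(5/2, 3)
obs 3: x=1 → posterior Beta(7/2, 3)
obs 4: x=0 → posterior Beta(7/2, 4)
obs 5: x=0 → posterior Beta(7/2, 5)
obs 6: x=1 → posterior Beta(9/2, 5)

10/19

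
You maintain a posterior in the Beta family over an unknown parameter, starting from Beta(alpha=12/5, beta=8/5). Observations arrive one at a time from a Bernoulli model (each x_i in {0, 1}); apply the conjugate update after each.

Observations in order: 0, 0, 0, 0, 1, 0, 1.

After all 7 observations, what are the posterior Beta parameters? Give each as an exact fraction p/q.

obs 1: x=0 → posterior Beta(12/5, 13/5)
obs 2: x=0 → posterior Beta(12/5, 18/5)
obs 3: x=0 → posterior Beta(12/5, 23/5)
obs 4: x=0 → posterior Beta(12/5, 28/5)
obs 5: x=1 → posterior Beta(17/5, 28/5)
obs 6: x=0 → posterior Beta(17/5, 33/5)
obs 7: x=1 → posterior Beta(22/5, 33/5)

alpha=22/5, beta=33/5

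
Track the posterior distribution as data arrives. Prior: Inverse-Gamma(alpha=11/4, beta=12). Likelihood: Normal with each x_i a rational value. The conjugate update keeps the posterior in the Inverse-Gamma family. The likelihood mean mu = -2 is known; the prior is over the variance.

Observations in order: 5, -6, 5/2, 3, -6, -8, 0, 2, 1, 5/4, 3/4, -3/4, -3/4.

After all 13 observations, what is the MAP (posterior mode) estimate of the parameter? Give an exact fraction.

obs 1: x=5 → posterior Inverse-Gamma(13/4, 73/2)
obs 2: x=-6 → posterior Inverse-Gamma(15/4, 89/2)
obs 3: x=5/2 → posterior Inverse-Gamma(17/4, 437/8)
obs 4: x=3 → posterior Inverse-Gamma(19/4, 537/8)
obs 5: x=-6 → posterior Inverse-Gamma(21/4, 601/8)
obs 6: x=-8 → posterior Inverse-Gamma(23/4, 745/8)
obs 7: x=0 → posterior Inverse-Gamma(25/4, 761/8)
obs 8: x=2 → posterior Inverse-Gamma(27/4, 825/8)
obs 9: x=1 → posterior Inverse-Gamma(29/4, 861/8)
obs 10: x=5/4 → posterior Inverse-Gamma(31/4, 3613/32)
obs 11: x=3/4 → posterior Inverse-Gamma(33/4, 1867/16)
obs 12: x=-3/4 → posterior Inverse-Gamma(35/4, 3759/32)
obs 13: x=-3/4 → posterior Inverse-Gamma(37/4, 473/4)

473/41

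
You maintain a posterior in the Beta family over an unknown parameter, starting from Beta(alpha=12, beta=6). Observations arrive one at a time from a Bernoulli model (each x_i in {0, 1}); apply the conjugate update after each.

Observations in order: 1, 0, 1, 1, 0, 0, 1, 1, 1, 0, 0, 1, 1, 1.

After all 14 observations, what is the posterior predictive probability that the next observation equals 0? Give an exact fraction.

obs 1: x=1 → posterior Beta(13, 6)
obs 2: x=0 → posterior Beta(13, 7)
obs 3: x=1 → posterior Beta(14, 7)
obs 4: x=1 → posterior Beta(15, 7)
obs 5: x=0 → posterior Beta(15, 8)
obs 6: x=0 → posterior Beta(15, 9)
obs 7: x=1 → posterior Beta(16, 9)
obs 8: x=1 → posterior Beta(17, 9)
obs 9: x=1 → posterior Beta(18, 9)
obs 10: x=0 → posterior Beta(18, 10)
obs 11: x=0 → posterior Beta(18, 11)
obs 12: x=1 → posterior Beta(19, 11)
obs 13: x=1 → posterior Beta(20, 11)
obs 14: x=1 → posterior Beta(21, 11)

11/32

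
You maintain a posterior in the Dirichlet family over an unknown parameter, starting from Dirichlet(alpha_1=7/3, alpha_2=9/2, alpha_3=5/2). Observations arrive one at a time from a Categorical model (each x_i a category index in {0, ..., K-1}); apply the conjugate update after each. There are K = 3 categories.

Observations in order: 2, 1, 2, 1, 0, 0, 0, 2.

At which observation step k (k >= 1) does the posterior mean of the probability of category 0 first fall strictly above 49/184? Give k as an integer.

k = 6

obs 1: x=2 → posterior Dirichlet(7/3, 9/2, 7/2)
obs 2: x=1 → posterior Dirichlet(7/3, 11/2, 7/2)
obs 3: x=2 → posterior Dirichlet(7/3, 11/2, 9/2)
obs 4: x=1 → posterior Dirichlet(7/3, 13/2, 9/2)
obs 5: x=0 → posterior Dirichlet(10/3, 13/2, 9/2)
obs 6: x=0 → posterior Dirichlet(13/3, 13/2, 9/2)
obs 7: x=0 → posterior Dirichlet(16/3, 13/2, 9/2)
obs 8: x=2 → posterior Dirichlet(16/3, 13/2, 11/2)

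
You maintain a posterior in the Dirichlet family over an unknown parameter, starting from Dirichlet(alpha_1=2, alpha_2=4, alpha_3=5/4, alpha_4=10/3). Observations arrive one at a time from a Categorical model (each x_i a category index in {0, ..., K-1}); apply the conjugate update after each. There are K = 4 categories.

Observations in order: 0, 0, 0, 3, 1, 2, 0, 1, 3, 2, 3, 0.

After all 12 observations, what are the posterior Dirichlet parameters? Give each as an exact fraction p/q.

alpha_1=7, alpha_2=6, alpha_3=13/4, alpha_4=19/3

obs 1: x=0 → posterior Dirichlet(3, 4, 5/4, 10/3)
obs 2: x=0 → posterior Dirichlet(4, 4, 5/4, 10/3)
obs 3: x=0 → posterior Dirichlet(5, 4, 5/4, 10/3)
obs 4: x=3 → posterior Dirichlet(5, 4, 5/4, 13/3)
obs 5: x=1 → posterior Dirichlet(5, 5, 5/4, 13/3)
obs 6: x=2 → posterior Dirichlet(5, 5, 9/4, 13/3)
obs 7: x=0 → posterior Dirichlet(6, 5, 9/4, 13/3)
obs 8: x=1 → posterior Dirichlet(6, 6, 9/4, 13/3)
obs 9: x=3 → posterior Dirichlet(6, 6, 9/4, 16/3)
obs 10: x=2 → posterior Dirichlet(6, 6, 13/4, 16/3)
obs 11: x=3 → posterior Dirichlet(6, 6, 13/4, 19/3)
obs 12: x=0 → posterior Dirichlet(7, 6, 13/4, 19/3)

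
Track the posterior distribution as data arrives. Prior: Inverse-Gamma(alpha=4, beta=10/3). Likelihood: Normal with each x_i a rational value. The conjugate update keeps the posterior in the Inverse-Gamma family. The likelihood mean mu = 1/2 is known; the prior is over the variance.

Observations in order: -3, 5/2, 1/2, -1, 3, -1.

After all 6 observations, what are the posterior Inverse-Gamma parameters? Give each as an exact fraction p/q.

obs 1: x=-3 → posterior Inverse-Gamma(9/2, 227/24)
obs 2: x=5/2 → posterior Inverse-Gamma(5, 275/24)
obs 3: x=1/2 → posterior Inverse-Gamma(11/2, 275/24)
obs 4: x=-1 → posterior Inverse-Gamma(6, 151/12)
obs 5: x=3 → posterior Inverse-Gamma(13/2, 377/24)
obs 6: x=-1 → posterior Inverse-Gamma(7, 101/6)

alpha=7, beta=101/6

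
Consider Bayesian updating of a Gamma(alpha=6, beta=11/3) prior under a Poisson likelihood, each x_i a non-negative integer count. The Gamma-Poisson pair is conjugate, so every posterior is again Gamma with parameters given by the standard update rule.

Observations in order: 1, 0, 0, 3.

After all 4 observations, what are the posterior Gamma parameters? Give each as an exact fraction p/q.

alpha=10, beta=23/3

obs 1: x=1 → posterior Gamma(7, 14/3)
obs 2: x=0 → posterior Gamma(7, 17/3)
obs 3: x=0 → posterior Gamma(7, 20/3)
obs 4: x=3 → posterior Gamma(10, 23/3)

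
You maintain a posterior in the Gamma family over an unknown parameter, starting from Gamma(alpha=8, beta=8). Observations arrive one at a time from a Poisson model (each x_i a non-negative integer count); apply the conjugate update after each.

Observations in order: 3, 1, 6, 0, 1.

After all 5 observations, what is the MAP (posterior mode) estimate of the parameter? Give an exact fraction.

18/13

obs 1: x=3 → posterior Gamma(11, 9)
obs 2: x=1 → posterior Gamma(12, 10)
obs 3: x=6 → posterior Gamma(18, 11)
obs 4: x=0 → posterior Gamma(18, 12)
obs 5: x=1 → posterior Gamma(19, 13)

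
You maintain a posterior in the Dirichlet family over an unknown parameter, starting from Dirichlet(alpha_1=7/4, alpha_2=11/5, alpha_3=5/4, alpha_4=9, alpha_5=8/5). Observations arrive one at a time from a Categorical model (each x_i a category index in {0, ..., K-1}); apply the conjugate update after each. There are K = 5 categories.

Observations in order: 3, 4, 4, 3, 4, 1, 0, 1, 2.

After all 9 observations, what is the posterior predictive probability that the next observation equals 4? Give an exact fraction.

obs 1: x=3 → posterior Dirichlet(7/4, 11/5, 5/4, 10, 8/5)
obs 2: x=4 → posterior Dirichlet(7/4, 11/5, 5/4, 10, 13/5)
obs 3: x=4 → posterior Dirichlet(7/4, 11/5, 5/4, 10, 18/5)
obs 4: x=3 → posterior Dirichlet(7/4, 11/5, 5/4, 11, 18/5)
obs 5: x=4 → posterior Dirichlet(7/4, 11/5, 5/4, 11, 23/5)
obs 6: x=1 → posterior Dirichlet(7/4, 16/5, 5/4, 11, 23/5)
obs 7: x=0 → posterior Dirichlet(11/4, 16/5, 5/4, 11, 23/5)
obs 8: x=1 → posterior Dirichlet(11/4, 21/5, 5/4, 11, 23/5)
obs 9: x=2 → posterior Dirichlet(11/4, 21/5, 9/4, 11, 23/5)

23/124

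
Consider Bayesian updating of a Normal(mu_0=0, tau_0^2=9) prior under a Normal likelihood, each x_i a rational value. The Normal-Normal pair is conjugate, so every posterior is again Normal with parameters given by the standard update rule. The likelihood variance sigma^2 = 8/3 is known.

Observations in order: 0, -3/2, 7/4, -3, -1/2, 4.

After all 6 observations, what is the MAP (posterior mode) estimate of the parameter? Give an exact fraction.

obs 1: x=0 → posterior Normal(0, 72/35)
obs 2: x=-3/2 → posterior Normal(-81/124, 36/31)
obs 3: x=7/4 → posterior Normal(27/356, 72/89)
obs 4: x=-3 → posterior Normal(-297/464, 18/29)
obs 5: x=-1/2 → posterior Normal(-27/44, 72/143)
obs 6: x=4 → posterior Normal(81/680, 36/85)

81/680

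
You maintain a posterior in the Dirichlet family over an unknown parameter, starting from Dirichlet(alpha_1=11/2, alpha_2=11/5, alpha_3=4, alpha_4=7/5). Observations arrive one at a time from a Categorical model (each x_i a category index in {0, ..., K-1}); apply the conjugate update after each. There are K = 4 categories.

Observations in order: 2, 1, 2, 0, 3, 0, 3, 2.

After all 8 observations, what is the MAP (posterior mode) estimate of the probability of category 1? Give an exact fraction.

22/171

obs 1: x=2 → posterior Dirichlet(11/2, 11/5, 5, 7/5)
obs 2: x=1 → posterior Dirichlet(11/2, 16/5, 5, 7/5)
obs 3: x=2 → posterior Dirichlet(11/2, 16/5, 6, 7/5)
obs 4: x=0 → posterior Dirichlet(13/2, 16/5, 6, 7/5)
obs 5: x=3 → posterior Dirichlet(13/2, 16/5, 6, 12/5)
obs 6: x=0 → posterior Dirichlet(15/2, 16/5, 6, 12/5)
obs 7: x=3 → posterior Dirichlet(15/2, 16/5, 6, 17/5)
obs 8: x=2 → posterior Dirichlet(15/2, 16/5, 7, 17/5)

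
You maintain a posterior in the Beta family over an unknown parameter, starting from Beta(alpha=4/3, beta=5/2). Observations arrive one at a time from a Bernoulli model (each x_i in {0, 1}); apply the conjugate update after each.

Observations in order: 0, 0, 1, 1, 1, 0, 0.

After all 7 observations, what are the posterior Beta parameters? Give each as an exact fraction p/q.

obs 1: x=0 → posterior Beta(4/3, 7/2)
obs 2: x=0 → posterior Beta(4/3, 9/2)
obs 3: x=1 → posterior Beta(7/3, 9/2)
obs 4: x=1 → posterior Beta(10/3, 9/2)
obs 5: x=1 → posterior Beta(13/3, 9/2)
obs 6: x=0 → posterior Beta(13/3, 11/2)
obs 7: x=0 → posterior Beta(13/3, 13/2)

alpha=13/3, beta=13/2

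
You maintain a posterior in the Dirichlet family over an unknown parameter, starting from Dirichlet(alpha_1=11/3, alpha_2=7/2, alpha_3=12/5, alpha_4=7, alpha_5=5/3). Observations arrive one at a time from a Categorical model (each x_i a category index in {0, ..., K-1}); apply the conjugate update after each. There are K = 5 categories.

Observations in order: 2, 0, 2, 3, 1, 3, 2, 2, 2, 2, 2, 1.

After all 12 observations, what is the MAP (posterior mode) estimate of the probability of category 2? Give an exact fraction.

obs 1: x=2 → posterior Dirichlet(11/3, 7/2, 17/5, 7, 5/3)
obs 2: x=0 → posterior Dirichlet(14/3, 7/2, 17/5, 7, 5/3)
obs 3: x=2 → posterior Dirichlet(14/3, 7/2, 22/5, 7, 5/3)
obs 4: x=3 → posterior Dirichlet(14/3, 7/2, 22/5, 8, 5/3)
obs 5: x=1 → posterior Dirichlet(14/3, 9/2, 22/5, 8, 5/3)
obs 6: x=3 → posterior Dirichlet(14/3, 9/2, 22/5, 9, 5/3)
obs 7: x=2 → posterior Dirichlet(14/3, 9/2, 27/5, 9, 5/3)
obs 8: x=2 → posterior Dirichlet(14/3, 9/2, 32/5, 9, 5/3)
obs 9: x=2 → posterior Dirichlet(14/3, 9/2, 37/5, 9, 5/3)
obs 10: x=2 → posterior Dirichlet(14/3, 9/2, 42/5, 9, 5/3)
obs 11: x=2 → posterior Dirichlet(14/3, 9/2, 47/5, 9, 5/3)
obs 12: x=1 → posterior Dirichlet(14/3, 11/2, 47/5, 9, 5/3)

252/757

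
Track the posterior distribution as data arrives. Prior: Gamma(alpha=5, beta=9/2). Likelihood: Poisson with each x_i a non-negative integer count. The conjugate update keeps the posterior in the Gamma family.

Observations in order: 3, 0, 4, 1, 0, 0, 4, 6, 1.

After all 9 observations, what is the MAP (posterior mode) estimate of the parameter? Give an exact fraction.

46/27

obs 1: x=3 → posterior Gamma(8, 11/2)
obs 2: x=0 → posterior Gamma(8, 13/2)
obs 3: x=4 → posterior Gamma(12, 15/2)
obs 4: x=1 → posterior Gamma(13, 17/2)
obs 5: x=0 → posterior Gamma(13, 19/2)
obs 6: x=0 → posterior Gamma(13, 21/2)
obs 7: x=4 → posterior Gamma(17, 23/2)
obs 8: x=6 → posterior Gamma(23, 25/2)
obs 9: x=1 → posterior Gamma(24, 27/2)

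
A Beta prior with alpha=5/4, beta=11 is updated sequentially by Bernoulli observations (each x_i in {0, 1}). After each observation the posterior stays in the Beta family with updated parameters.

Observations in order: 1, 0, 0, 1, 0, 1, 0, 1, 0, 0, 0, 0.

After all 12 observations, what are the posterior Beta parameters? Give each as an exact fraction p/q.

obs 1: x=1 → posterior Beta(9/4, 11)
obs 2: x=0 → posterior Beta(9/4, 12)
obs 3: x=0 → posterior Beta(9/4, 13)
obs 4: x=1 → posterior Beta(13/4, 13)
obs 5: x=0 → posterior Beta(13/4, 14)
obs 6: x=1 → posterior Beta(17/4, 14)
obs 7: x=0 → posterior Beta(17/4, 15)
obs 8: x=1 → posterior Beta(21/4, 15)
obs 9: x=0 → posterior Beta(21/4, 16)
obs 10: x=0 → posterior Beta(21/4, 17)
obs 11: x=0 → posterior Beta(21/4, 18)
obs 12: x=0 → posterior Beta(21/4, 19)

alpha=21/4, beta=19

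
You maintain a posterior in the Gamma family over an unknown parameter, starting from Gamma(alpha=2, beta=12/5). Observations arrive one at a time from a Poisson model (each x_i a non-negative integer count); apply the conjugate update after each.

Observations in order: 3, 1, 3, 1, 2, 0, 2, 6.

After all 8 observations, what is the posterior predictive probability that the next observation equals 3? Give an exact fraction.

4022514391269047021679922899719290880000/24272900770553981941874687268486966725193

obs 1: x=3 → posterior Gamma(5, 17/5)
obs 2: x=1 → posterior Gamma(6, 22/5)
obs 3: x=3 → posterior Gamma(9, 27/5)
obs 4: x=1 → posterior Gamma(10, 32/5)
obs 5: x=2 → posterior Gamma(12, 37/5)
obs 6: x=0 → posterior Gamma(12, 42/5)
obs 7: x=2 → posterior Gamma(14, 47/5)
obs 8: x=6 → posterior Gamma(20, 52/5)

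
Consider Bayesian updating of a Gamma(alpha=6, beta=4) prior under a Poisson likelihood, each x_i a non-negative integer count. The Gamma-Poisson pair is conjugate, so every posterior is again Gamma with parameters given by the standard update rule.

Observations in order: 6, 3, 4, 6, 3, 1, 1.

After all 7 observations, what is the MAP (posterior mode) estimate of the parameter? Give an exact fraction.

obs 1: x=6 → posterior Gamma(12, 5)
obs 2: x=3 → posterior Gamma(15, 6)
obs 3: x=4 → posterior Gamma(19, 7)
obs 4: x=6 → posterior Gamma(25, 8)
obs 5: x=3 → posterior Gamma(28, 9)
obs 6: x=1 → posterior Gamma(29, 10)
obs 7: x=1 → posterior Gamma(30, 11)

29/11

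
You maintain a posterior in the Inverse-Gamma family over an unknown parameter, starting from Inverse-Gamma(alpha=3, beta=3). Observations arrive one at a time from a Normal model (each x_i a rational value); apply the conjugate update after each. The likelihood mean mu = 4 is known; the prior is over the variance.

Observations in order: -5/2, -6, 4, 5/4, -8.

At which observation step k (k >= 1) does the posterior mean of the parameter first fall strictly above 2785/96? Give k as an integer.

obs 1: x=-5/2 → posterior Inverse-Gamma(7/2, 193/8)
obs 2: x=-6 → posterior Inverse-Gamma(4, 593/8)
obs 3: x=4 → posterior Inverse-Gamma(9/2, 593/8)
obs 4: x=5/4 → posterior Inverse-Gamma(5, 2493/32)
obs 5: x=-8 → posterior Inverse-Gamma(11/2, 4797/32)

k = 5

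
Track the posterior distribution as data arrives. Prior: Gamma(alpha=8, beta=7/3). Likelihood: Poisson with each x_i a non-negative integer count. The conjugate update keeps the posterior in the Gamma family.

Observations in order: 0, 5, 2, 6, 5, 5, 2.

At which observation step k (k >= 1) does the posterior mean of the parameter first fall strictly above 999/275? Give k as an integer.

k = 6

obs 1: x=0 → posterior Gamma(8, 10/3)
obs 2: x=5 → posterior Gamma(13, 13/3)
obs 3: x=2 → posterior Gamma(15, 16/3)
obs 4: x=6 → posterior Gamma(21, 19/3)
obs 5: x=5 → posterior Gamma(26, 22/3)
obs 6: x=5 → posterior Gamma(31, 25/3)
obs 7: x=2 → posterior Gamma(33, 28/3)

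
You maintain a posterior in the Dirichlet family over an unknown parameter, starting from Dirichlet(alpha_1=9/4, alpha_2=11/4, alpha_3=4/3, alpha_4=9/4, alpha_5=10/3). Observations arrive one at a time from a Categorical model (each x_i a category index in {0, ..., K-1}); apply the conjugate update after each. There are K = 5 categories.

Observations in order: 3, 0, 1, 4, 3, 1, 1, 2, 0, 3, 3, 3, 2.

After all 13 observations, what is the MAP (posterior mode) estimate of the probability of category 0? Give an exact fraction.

39/239

obs 1: x=3 → posterior Dirichlet(9/4, 11/4, 4/3, 13/4, 10/3)
obs 2: x=0 → posterior Dirichlet(13/4, 11/4, 4/3, 13/4, 10/3)
obs 3: x=1 → posterior Dirichlet(13/4, 15/4, 4/3, 13/4, 10/3)
obs 4: x=4 → posterior Dirichlet(13/4, 15/4, 4/3, 13/4, 13/3)
obs 5: x=3 → posterior Dirichlet(13/4, 15/4, 4/3, 17/4, 13/3)
obs 6: x=1 → posterior Dirichlet(13/4, 19/4, 4/3, 17/4, 13/3)
obs 7: x=1 → posterior Dirichlet(13/4, 23/4, 4/3, 17/4, 13/3)
obs 8: x=2 → posterior Dirichlet(13/4, 23/4, 7/3, 17/4, 13/3)
obs 9: x=0 → posterior Dirichlet(17/4, 23/4, 7/3, 17/4, 13/3)
obs 10: x=3 → posterior Dirichlet(17/4, 23/4, 7/3, 21/4, 13/3)
obs 11: x=3 → posterior Dirichlet(17/4, 23/4, 7/3, 25/4, 13/3)
obs 12: x=3 → posterior Dirichlet(17/4, 23/4, 7/3, 29/4, 13/3)
obs 13: x=2 → posterior Dirichlet(17/4, 23/4, 10/3, 29/4, 13/3)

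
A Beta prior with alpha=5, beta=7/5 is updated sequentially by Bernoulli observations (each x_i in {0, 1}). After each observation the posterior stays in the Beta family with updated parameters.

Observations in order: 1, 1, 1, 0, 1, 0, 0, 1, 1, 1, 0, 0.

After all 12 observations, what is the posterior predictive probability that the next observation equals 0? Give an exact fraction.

obs 1: x=1 → posterior Beta(6, 7/5)
obs 2: x=1 → posterior Beta(7, 7/5)
obs 3: x=1 → posterior Beta(8, 7/5)
obs 4: x=0 → posterior Beta(8, 12/5)
obs 5: x=1 → posterior Beta(9, 12/5)
obs 6: x=0 → posterior Beta(9, 17/5)
obs 7: x=0 → posterior Beta(9, 22/5)
obs 8: x=1 → posterior Beta(10, 22/5)
obs 9: x=1 → posterior Beta(11, 22/5)
obs 10: x=1 → posterior Beta(12, 22/5)
obs 11: x=0 → posterior Beta(12, 27/5)
obs 12: x=0 → posterior Beta(12, 32/5)

8/23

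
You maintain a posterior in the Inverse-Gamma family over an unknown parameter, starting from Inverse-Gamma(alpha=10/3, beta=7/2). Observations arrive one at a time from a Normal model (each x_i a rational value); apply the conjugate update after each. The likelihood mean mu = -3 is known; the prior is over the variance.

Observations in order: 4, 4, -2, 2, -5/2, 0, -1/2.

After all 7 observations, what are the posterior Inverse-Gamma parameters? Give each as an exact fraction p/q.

obs 1: x=4 → posterior Inverse-Gamma(23/6, 28)
obs 2: x=4 → posterior Inverse-Gamma(13/3, 105/2)
obs 3: x=-2 → posterior Inverse-Gamma(29/6, 53)
obs 4: x=2 → posterior Inverse-Gamma(16/3, 131/2)
obs 5: x=-5/2 → posterior Inverse-Gamma(35/6, 525/8)
obs 6: x=0 → posterior Inverse-Gamma(19/3, 561/8)
obs 7: x=-1/2 → posterior Inverse-Gamma(41/6, 293/4)

alpha=41/6, beta=293/4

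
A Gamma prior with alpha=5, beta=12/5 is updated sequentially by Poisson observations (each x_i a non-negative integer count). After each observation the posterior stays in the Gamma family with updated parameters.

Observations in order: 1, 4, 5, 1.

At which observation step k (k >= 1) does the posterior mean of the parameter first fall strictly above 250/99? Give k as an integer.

obs 1: x=1 → posterior Gamma(6, 17/5)
obs 2: x=4 → posterior Gamma(10, 22/5)
obs 3: x=5 → posterior Gamma(15, 27/5)
obs 4: x=1 → posterior Gamma(16, 32/5)

k = 3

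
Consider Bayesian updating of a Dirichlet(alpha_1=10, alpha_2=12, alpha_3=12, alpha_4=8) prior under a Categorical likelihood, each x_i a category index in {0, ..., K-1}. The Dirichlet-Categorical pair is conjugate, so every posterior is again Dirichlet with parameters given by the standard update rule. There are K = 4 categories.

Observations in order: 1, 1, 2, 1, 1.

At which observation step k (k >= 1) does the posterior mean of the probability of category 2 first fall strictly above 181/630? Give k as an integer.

k = 3

obs 1: x=1 → posterior Dirichlet(10, 13, 12, 8)
obs 2: x=1 → posterior Dirichlet(10, 14, 12, 8)
obs 3: x=2 → posterior Dirichlet(10, 14, 13, 8)
obs 4: x=1 → posterior Dirichlet(10, 15, 13, 8)
obs 5: x=1 → posterior Dirichlet(10, 16, 13, 8)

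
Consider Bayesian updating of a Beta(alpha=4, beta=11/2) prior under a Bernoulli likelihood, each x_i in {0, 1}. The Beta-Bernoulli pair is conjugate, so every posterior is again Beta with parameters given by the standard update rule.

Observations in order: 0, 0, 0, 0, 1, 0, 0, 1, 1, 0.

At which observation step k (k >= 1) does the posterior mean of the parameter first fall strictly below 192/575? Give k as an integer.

obs 1: x=0 → posterior Beta(4, 13/2)
obs 2: x=0 → posterior Beta(4, 15/2)
obs 3: x=0 → posterior Beta(4, 17/2)
obs 4: x=0 → posterior Beta(4, 19/2)
obs 5: x=1 → posterior Beta(5, 19/2)
obs 6: x=0 → posterior Beta(5, 21/2)
obs 7: x=0 → posterior Beta(5, 23/2)
obs 8: x=1 → posterior Beta(6, 23/2)
obs 9: x=1 → posterior Beta(7, 23/2)
obs 10: x=0 → posterior Beta(7, 25/2)

k = 3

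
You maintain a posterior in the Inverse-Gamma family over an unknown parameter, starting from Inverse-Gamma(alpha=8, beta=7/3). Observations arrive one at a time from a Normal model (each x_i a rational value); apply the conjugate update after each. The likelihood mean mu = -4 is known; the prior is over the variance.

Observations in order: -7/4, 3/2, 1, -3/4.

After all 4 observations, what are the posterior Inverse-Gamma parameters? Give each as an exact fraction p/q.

alpha=10, beta=1813/48

obs 1: x=-7/4 → posterior Inverse-Gamma(17/2, 467/96)
obs 2: x=3/2 → posterior Inverse-Gamma(9, 1919/96)
obs 3: x=1 → posterior Inverse-Gamma(19/2, 3119/96)
obs 4: x=-3/4 → posterior Inverse-Gamma(10, 1813/48)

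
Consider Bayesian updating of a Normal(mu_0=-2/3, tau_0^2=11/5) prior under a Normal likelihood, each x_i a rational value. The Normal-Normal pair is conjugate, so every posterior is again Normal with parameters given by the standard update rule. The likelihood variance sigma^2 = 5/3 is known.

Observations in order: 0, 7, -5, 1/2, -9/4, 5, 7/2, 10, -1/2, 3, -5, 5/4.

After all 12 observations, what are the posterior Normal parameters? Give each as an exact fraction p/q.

obs 1: x=0 → posterior Normal(-25/87, 55/58)
obs 2: x=7 → posterior Normal(643/273, 55/91)
obs 3: x=-5 → posterior Normal(37/93, 55/124)
obs 4: x=1/2 → posterior Normal(395/942, 55/157)
obs 5: x=-9/4 → posterior Normal(-101/2280, 11/38)
obs 6: x=5 → posterior Normal(1879/2676, 55/223)
obs 7: x=7/2 → posterior Normal(3265/3072, 55/256)
obs 8: x=10 → posterior Normal(25/12, 55/289)
obs 9: x=-1/2 → posterior Normal(7027/3864, 55/322)
obs 10: x=3 → posterior Normal(1643/852, 11/71)
obs 11: x=-5 → posterior Normal(6235/4656, 55/388)
obs 12: x=5/4 → posterior Normal(3365/2526, 55/421)

mu_0=3365/2526, tau_0^2=55/421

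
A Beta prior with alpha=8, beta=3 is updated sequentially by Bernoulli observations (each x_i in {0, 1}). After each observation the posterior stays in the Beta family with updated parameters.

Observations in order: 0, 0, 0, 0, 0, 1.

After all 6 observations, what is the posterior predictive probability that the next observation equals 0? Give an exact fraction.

obs 1: x=0 → posterior Beta(8, 4)
obs 2: x=0 → posterior Beta(8, 5)
obs 3: x=0 → posterior Beta(8, 6)
obs 4: x=0 → posterior Beta(8, 7)
obs 5: x=0 → posterior Beta(8, 8)
obs 6: x=1 → posterior Beta(9, 8)

8/17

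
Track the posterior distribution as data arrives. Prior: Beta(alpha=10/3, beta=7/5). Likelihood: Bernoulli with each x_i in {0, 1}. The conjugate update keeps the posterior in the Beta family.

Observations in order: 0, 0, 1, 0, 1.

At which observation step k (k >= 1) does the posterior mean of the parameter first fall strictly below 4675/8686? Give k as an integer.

k = 2

obs 1: x=0 → posterior Beta(10/3, 12/5)
obs 2: x=0 → posterior Beta(10/3, 17/5)
obs 3: x=1 → posterior Beta(13/3, 17/5)
obs 4: x=0 → posterior Beta(13/3, 22/5)
obs 5: x=1 → posterior Beta(16/3, 22/5)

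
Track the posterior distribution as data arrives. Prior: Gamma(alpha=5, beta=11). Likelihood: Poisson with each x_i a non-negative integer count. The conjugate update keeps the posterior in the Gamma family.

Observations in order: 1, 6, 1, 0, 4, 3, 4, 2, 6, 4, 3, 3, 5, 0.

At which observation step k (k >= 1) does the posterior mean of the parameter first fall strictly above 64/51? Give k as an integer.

k = 7

obs 1: x=1 → posterior Gamma(6, 12)
obs 2: x=6 → posterior Gamma(12, 13)
obs 3: x=1 → posterior Gamma(13, 14)
obs 4: x=0 → posterior Gamma(13, 15)
obs 5: x=4 → posterior Gamma(17, 16)
obs 6: x=3 → posterior Gamma(20, 17)
obs 7: x=4 → posterior Gamma(24, 18)
obs 8: x=2 → posterior Gamma(26, 19)
obs 9: x=6 → posterior Gamma(32, 20)
obs 10: x=4 → posterior Gamma(36, 21)
obs 11: x=3 → posterior Gamma(39, 22)
obs 12: x=3 → posterior Gamma(42, 23)
obs 13: x=5 → posterior Gamma(47, 24)
obs 14: x=0 → posterior Gamma(47, 25)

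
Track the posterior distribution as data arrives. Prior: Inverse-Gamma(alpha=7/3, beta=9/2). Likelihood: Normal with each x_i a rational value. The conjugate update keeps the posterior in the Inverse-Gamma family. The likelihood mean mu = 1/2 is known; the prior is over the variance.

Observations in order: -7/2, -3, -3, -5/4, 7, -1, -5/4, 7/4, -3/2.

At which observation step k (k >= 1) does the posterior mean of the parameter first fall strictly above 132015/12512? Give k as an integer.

k = 5

obs 1: x=-7/2 → posterior Inverse-Gamma(17/6, 25/2)
obs 2: x=-3 → posterior Inverse-Gamma(10/3, 149/8)
obs 3: x=-3 → posterior Inverse-Gamma(23/6, 99/4)
obs 4: x=-5/4 → posterior Inverse-Gamma(13/3, 841/32)
obs 5: x=7 → posterior Inverse-Gamma(29/6, 1517/32)
obs 6: x=-1 → posterior Inverse-Gamma(16/3, 1553/32)
obs 7: x=-5/4 → posterior Inverse-Gamma(35/6, 801/16)
obs 8: x=7/4 → posterior Inverse-Gamma(19/3, 1627/32)
obs 9: x=-3/2 → posterior Inverse-Gamma(41/6, 1691/32)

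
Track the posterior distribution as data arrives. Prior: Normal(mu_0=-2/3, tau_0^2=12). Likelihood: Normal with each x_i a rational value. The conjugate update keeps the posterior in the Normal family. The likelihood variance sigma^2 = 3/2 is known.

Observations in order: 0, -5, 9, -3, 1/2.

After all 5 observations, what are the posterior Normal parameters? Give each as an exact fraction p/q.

mu_0=34/123, tau_0^2=12/41

obs 1: x=0 → posterior Normal(-2/27, 4/3)
obs 2: x=-5 → posterior Normal(-122/51, 12/17)
obs 3: x=9 → posterior Normal(94/75, 12/25)
obs 4: x=-3 → posterior Normal(2/9, 4/11)
obs 5: x=1/2 → posterior Normal(34/123, 12/41)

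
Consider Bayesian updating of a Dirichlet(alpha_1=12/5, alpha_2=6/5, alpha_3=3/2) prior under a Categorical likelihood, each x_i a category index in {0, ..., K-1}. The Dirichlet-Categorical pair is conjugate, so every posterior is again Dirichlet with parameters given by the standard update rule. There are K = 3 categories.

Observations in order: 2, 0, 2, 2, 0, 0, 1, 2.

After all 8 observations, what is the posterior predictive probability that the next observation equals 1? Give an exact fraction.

obs 1: x=2 → posterior Dirichlet(12/5, 6/5, 5/2)
obs 2: x=0 → posterior Dirichlet(17/5, 6/5, 5/2)
obs 3: x=2 → posterior Dirichlet(17/5, 6/5, 7/2)
obs 4: x=2 → posterior Dirichlet(17/5, 6/5, 9/2)
obs 5: x=0 → posterior Dirichlet(22/5, 6/5, 9/2)
obs 6: x=0 → posterior Dirichlet(27/5, 6/5, 9/2)
obs 7: x=1 → posterior Dirichlet(27/5, 11/5, 9/2)
obs 8: x=2 → posterior Dirichlet(27/5, 11/5, 11/2)

22/131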